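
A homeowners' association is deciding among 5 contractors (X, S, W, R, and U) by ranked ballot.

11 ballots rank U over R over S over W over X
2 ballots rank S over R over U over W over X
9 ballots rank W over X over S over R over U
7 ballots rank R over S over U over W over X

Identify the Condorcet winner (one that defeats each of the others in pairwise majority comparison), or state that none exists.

R

Head-to-head results (29 voters total):
X vs S: S wins 20–9.
X vs W: W wins 29–0.
X vs R: R wins 20–9.
X vs U: U wins 20–9.
S vs W: S wins 20–9.
S vs R: R wins 18–11.
S vs U: S wins 18–11.
W vs R: R wins 20–9.
W vs U: U wins 20–9.
R vs U: R wins 18–11.
R beats each rival — X (20–9), S (18–11), W (20–9), U (18–11) — so R is the Condorcet winner.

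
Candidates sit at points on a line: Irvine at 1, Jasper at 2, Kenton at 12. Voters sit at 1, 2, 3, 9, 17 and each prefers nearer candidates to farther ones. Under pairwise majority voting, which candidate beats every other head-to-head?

Jasper

With single-peaked preferences on a line, the Condorcet winner is the candidate closest to the median voter.
The median voter (position 3) is closest to Jasper at 2.
Check: Jasper vs Kenton — voters closer to Jasper: 3 of 5.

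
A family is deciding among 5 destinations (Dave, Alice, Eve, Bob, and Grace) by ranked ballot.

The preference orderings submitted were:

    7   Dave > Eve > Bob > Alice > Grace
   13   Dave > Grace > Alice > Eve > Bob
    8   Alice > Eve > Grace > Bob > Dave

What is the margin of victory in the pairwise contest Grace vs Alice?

Ballots ranking Grace above Alice: 13.
Ballots ranking Alice above Grace: 7+8 = 15.
Alice wins 15–13, a margin of 2.

2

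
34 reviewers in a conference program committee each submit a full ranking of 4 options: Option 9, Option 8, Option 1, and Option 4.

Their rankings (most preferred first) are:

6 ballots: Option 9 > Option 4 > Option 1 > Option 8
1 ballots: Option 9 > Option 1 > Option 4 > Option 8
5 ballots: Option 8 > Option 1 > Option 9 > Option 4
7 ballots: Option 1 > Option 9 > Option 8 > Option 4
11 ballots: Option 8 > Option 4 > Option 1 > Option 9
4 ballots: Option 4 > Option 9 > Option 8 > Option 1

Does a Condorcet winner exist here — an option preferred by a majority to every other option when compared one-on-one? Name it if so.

No Condorcet winner

Head-to-head results (34 voters total):
Option 9 vs Option 8: Option 9 wins 18–16.
Option 9 vs Option 1: Option 1 wins 23–11.
Option 9 vs Option 4: Option 9 wins 19–15.
Option 8 vs Option 1: Option 8 wins 20–14.
Option 8 vs Option 4: Option 8 wins 23–11.
Option 1 vs Option 4: Option 4 wins 21–13.
No candidate beats all others: Option 9 beats Option 8 beats Option 1 beats Option 9, a majority cycle.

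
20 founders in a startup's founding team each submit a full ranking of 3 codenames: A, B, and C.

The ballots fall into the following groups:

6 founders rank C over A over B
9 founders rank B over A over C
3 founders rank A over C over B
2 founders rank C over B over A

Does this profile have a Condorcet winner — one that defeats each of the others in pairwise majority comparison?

No

Head-to-head results (20 voters total):
A vs B: B wins 11–9.
A vs C: A wins 12–8.
B vs C: C wins 11–9.
No candidate beats all others: A beats C beats B beats A, a majority cycle.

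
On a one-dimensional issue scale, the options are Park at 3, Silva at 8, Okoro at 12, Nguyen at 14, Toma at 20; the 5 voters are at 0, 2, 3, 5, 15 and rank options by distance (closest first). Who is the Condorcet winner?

Park

With single-peaked preferences on a line, the Condorcet winner is the candidate closest to the median voter.
The median voter (position 3) is closest to Park at 3.
Check: Park vs Nguyen — voters closer to Park: 4 of 5.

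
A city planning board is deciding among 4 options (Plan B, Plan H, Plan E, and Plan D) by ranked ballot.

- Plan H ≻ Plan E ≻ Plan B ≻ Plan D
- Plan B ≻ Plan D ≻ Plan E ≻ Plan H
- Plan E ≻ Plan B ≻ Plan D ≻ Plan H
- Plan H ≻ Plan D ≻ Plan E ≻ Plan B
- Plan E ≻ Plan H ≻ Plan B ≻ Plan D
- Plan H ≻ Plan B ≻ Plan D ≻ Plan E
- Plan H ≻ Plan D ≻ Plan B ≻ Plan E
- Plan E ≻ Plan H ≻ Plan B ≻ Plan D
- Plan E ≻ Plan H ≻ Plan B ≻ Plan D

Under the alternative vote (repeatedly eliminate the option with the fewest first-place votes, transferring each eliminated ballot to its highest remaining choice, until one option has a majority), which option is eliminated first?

Round 1: Plan H 4, Plan E 4, Plan B 1, Plan D 0. Plan D has the fewest and is eliminated.
Round 2: Plan H 4, Plan E 4, Plan B 1. Plan B has the fewest and is eliminated.
Round 3: Plan E 5, Plan H 4. Plan E has a majority.

Plan D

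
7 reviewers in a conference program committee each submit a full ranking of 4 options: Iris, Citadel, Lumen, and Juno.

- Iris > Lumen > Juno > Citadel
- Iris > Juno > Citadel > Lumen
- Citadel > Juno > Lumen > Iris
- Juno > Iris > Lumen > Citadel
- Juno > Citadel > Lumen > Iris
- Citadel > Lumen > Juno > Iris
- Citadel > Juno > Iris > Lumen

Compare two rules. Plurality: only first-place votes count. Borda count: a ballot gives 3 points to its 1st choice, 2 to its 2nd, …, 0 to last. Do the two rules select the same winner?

Plurality first-place counts: Iris 2, Citadel 3, Lumen 0, Juno 2 → Citadel.
Borda totals: Iris 9, Citadel 12, Lumen 7, Juno 14 → Juno.
The two rules disagree: plurality picks Citadel, Borda picks Juno.

No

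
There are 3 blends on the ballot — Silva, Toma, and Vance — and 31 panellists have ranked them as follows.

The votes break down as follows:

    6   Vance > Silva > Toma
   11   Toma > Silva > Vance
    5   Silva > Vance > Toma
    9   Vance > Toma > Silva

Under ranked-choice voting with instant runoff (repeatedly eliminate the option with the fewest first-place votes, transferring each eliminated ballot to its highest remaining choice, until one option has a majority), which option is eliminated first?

Silva

Round 1: Vance 15, Toma 11, Silva 5. Silva has the fewest and is eliminated.
Round 2: Vance 20, Toma 11. Vance has a majority.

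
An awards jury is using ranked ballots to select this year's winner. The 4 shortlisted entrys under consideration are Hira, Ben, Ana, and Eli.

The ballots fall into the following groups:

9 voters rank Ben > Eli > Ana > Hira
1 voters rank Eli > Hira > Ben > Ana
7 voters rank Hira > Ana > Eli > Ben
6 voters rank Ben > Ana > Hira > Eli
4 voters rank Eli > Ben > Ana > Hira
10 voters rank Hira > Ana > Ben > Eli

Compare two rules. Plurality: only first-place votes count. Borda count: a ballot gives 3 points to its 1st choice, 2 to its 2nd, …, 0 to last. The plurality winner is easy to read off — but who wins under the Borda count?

Ben

Plurality first-place counts: Hira 17, Ben 15, Ana 0, Eli 5 → Hira.
Borda totals: Hira 59, Ben 64, Ana 59, Eli 40 → Ben.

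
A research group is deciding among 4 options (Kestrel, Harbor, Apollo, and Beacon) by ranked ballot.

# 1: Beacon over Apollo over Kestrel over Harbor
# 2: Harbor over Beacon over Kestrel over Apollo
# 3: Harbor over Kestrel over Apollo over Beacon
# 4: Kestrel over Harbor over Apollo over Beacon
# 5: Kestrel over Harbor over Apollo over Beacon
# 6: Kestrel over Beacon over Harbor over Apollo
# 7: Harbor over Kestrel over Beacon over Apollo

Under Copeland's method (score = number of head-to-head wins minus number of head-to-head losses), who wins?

Kestrel

Pairwise results:
  Kestrel vs Harbor: Kestrel wins 4–3.
  Kestrel vs Apollo: Kestrel wins 6–1.
  Kestrel vs Beacon: Kestrel wins 5–2.
  Harbor vs Apollo: Harbor wins 6–1.
  Harbor vs Beacon: Harbor wins 5–2.
  Apollo vs Beacon: Beacon wins 4–3.
Copeland scores (wins − losses):
  Kestrel: 3 − 0 = 3
  Harbor: 2 − 1 = 1
  Apollo: 0 − 3 = -3
  Beacon: 1 − 2 = -1
Kestrel has the best Copeland score.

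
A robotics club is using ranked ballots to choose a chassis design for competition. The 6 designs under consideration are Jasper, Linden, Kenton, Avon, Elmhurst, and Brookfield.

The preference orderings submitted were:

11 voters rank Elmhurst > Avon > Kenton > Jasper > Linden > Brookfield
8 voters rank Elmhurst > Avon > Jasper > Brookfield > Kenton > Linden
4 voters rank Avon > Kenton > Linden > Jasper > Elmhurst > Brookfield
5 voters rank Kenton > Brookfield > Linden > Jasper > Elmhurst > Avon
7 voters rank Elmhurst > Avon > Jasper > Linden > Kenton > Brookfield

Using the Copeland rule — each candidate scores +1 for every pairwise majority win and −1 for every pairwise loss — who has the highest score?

Pairwise results:
  Jasper vs Linden: Jasper wins 26–9.
  Jasper vs Kenton: Kenton wins 20–15.
  Jasper vs Avon: Avon wins 30–5.
  Jasper vs Elmhurst: Elmhurst wins 26–9.
  Jasper vs Brookfield: Jasper wins 30–5.
  Linden vs Kenton: Kenton wins 28–7.
  Linden vs Avon: Avon wins 30–5.
  Linden vs Elmhurst: Elmhurst wins 26–9.
  Linden vs Brookfield: Linden wins 22–13.
  Kenton vs Avon: Avon wins 30–5.
  Kenton vs Elmhurst: Elmhurst wins 26–9.
  Kenton vs Brookfield: Kenton wins 27–8.
  Avon vs Elmhurst: Elmhurst wins 31–4.
  Avon vs Brookfield: Avon wins 30–5.
  Elmhurst vs Brookfield: Elmhurst wins 30–5.
Copeland scores (wins − losses):
  Jasper: 2 − 3 = -1
  Linden: 1 − 4 = -3
  Kenton: 3 − 2 = 1
  Avon: 4 − 1 = 3
  Elmhurst: 5 − 0 = 5
  Brookfield: 0 − 5 = -5
Elmhurst has the best Copeland score.

Elmhurst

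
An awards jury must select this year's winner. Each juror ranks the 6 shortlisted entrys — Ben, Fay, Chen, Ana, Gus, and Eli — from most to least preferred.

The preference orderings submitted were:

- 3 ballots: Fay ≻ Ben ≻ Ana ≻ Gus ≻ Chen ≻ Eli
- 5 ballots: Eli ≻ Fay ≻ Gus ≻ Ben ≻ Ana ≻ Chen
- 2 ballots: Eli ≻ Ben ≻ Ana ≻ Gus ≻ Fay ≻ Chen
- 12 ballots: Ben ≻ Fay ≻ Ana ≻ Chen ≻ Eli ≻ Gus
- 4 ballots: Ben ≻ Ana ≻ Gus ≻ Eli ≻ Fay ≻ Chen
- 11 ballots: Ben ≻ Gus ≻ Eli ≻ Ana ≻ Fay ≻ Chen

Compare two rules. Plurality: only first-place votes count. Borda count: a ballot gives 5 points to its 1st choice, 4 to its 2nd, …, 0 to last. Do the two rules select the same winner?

Yes

Plurality first-place counts: Ben 27, Fay 3, Chen 0, Ana 0, Gus 0, Eli 7 → Ben.
Borda totals: Ben 165, Fay 100, Chen 27, Ana 94, Gus 81, Eli 88 → Ben.
The two rules agree on Ben.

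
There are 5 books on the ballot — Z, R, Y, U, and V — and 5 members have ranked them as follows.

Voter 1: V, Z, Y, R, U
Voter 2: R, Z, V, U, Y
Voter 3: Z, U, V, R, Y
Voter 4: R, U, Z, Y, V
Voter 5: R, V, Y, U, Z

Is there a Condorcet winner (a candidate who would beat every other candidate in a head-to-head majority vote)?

Yes

Head-to-head results (5 voters total):
Z vs R: R wins 3–2.
Z vs Y: Z wins 4–1.
Z vs U: Z wins 3–2.
Z vs V: Z wins 3–2.
R vs Y: R wins 4–1.
R vs U: R wins 4–1.
R vs V: R wins 3–2.
Y vs U: U wins 3–2.
Y vs V: V wins 4–1.
U vs V: V wins 3–2.
R beats each rival — Z (3–2), Y (4–1), U (4–1), V (3–2) — so R is the Condorcet winner.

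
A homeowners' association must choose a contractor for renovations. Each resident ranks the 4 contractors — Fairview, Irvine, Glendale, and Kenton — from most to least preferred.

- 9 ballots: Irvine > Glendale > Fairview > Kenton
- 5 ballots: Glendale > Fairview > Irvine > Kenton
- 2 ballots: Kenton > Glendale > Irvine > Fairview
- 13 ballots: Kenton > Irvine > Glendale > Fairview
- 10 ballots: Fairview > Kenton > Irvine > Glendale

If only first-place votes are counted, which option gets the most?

First-place vote totals:
  Fairview: 10
  Irvine: 9
  Glendale: 5
  Kenton: 15
Kenton has the most first-place votes.

Kenton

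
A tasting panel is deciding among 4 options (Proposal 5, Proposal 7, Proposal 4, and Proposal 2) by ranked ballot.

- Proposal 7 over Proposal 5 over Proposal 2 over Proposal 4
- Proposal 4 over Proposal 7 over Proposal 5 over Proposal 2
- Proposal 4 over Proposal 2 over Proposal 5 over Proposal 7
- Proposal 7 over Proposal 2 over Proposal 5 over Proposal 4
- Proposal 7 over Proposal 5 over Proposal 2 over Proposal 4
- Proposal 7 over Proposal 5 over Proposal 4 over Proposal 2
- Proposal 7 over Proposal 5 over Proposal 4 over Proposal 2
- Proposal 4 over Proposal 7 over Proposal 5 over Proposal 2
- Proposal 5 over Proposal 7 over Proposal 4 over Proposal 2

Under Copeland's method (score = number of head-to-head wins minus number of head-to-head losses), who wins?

Pairwise results:
  Proposal 5 vs Proposal 7: Proposal 7 wins 7–2.
  Proposal 5 vs Proposal 4: Proposal 5 wins 6–3.
  Proposal 5 vs Proposal 2: Proposal 5 wins 7–2.
  Proposal 7 vs Proposal 4: Proposal 7 wins 6–3.
  Proposal 7 vs Proposal 2: Proposal 7 wins 8–1.
  Proposal 4 vs Proposal 2: Proposal 4 wins 6–3.
Copeland scores (wins − losses):
  Proposal 5: 2 − 1 = 1
  Proposal 7: 3 − 0 = 3
  Proposal 4: 1 − 2 = -1
  Proposal 2: 0 − 3 = -3
Proposal 7 has the best Copeland score.

Proposal 7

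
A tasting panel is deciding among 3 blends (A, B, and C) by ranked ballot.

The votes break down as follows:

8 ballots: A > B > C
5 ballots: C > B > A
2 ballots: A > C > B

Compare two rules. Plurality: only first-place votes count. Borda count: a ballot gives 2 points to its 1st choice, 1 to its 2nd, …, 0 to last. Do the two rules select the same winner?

Plurality first-place counts: A 10, B 0, C 5 → A.
Borda totals: A 20, B 13, C 12 → A.
The two rules agree on A.

Yes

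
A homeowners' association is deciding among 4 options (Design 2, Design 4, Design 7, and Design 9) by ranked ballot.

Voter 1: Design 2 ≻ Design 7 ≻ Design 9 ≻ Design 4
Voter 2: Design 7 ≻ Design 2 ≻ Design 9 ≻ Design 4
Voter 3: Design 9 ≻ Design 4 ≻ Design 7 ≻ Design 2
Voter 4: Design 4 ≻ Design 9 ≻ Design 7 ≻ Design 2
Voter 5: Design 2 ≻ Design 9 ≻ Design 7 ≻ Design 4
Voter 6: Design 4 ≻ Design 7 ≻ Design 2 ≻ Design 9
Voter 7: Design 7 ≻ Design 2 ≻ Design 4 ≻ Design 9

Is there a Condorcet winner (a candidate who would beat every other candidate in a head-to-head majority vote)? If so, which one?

Design 7

Head-to-head results (7 voters total):
Design 2 vs Design 4: Design 2 wins 4–3.
Design 2 vs Design 7: Design 7 wins 5–2.
Design 2 vs Design 9: Design 2 wins 5–2.
Design 4 vs Design 7: Design 7 wins 4–3.
Design 4 vs Design 9: Design 9 wins 4–3.
Design 7 vs Design 9: Design 7 wins 4–3.
Design 7 beats each rival — Design 2 (5–2), Design 4 (4–3), Design 9 (4–3) — so Design 7 is the Condorcet winner.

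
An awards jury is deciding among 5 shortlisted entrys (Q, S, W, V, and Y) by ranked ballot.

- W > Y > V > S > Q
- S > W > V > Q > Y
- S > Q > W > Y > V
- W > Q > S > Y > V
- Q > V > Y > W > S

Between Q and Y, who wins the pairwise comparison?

Q

Ballots ranking Q above Y: 4.
Ballots ranking Y above Q: 1.
Q wins the head-to-head, 4–1.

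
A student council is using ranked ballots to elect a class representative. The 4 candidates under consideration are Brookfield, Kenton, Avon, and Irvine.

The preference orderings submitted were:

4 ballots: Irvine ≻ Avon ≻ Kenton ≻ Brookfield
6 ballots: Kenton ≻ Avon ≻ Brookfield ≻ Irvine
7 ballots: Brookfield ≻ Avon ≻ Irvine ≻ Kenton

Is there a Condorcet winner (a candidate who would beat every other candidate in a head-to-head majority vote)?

Head-to-head results (17 voters total):
Brookfield vs Kenton: Kenton wins 10–7.
Brookfield vs Avon: Avon wins 10–7.
Brookfield vs Irvine: Brookfield wins 13–4.
Kenton vs Avon: Avon wins 11–6.
Kenton vs Irvine: Irvine wins 11–6.
Avon vs Irvine: Avon wins 13–4.
Avon beats each rival — Brookfield (10–7), Kenton (11–6), Irvine (13–4) — so Avon is the Condorcet winner.

Yes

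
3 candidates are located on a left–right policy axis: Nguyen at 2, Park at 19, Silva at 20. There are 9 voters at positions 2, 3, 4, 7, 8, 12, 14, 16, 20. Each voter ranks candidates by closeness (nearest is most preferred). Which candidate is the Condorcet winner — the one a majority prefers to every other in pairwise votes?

With single-peaked preferences on a line, the Condorcet winner is the candidate closest to the median voter.
The median voter (position 8) is closest to Nguyen at 2.
Check: Nguyen vs Silva — voters closer to Nguyen: 5 of 9.

Nguyen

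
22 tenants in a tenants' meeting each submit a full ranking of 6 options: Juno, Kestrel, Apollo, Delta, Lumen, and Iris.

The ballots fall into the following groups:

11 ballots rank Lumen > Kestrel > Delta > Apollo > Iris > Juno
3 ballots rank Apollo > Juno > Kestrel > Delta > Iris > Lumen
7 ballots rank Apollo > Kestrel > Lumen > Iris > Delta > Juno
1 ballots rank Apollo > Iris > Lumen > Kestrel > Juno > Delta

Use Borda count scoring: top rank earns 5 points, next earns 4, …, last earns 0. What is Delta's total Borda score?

Borda scores:
  Juno: 11·0 + 3·4 + 7·0 + 1 = 13
  Kestrel: 11·4 + 3·3 + 7·4 + 2 = 83
  Apollo: 11·2 + 3·5 + 7·5 + 5 = 77
  Delta: 11·3 + 3·2 + 7·1 + 0 = 46
  Lumen: 11·5 + 3·0 + 7·3 + 3 = 79
  Iris: 11·1 + 3·1 + 7·2 + 4 = 32

46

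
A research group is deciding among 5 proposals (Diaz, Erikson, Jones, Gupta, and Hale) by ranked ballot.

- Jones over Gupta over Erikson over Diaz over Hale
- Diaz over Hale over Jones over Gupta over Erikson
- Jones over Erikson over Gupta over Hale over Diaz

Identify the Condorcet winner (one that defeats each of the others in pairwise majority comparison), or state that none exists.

Jones

Head-to-head results (3 voters total):
Diaz vs Erikson: Erikson wins 2–1.
Diaz vs Jones: Jones wins 2–1.
Diaz vs Gupta: Gupta wins 2–1.
Diaz vs Hale: Diaz wins 2–1.
Erikson vs Jones: Jones wins 3–0.
Erikson vs Gupta: Gupta wins 2–1.
Erikson vs Hale: Erikson wins 2–1.
Jones vs Gupta: Jones wins 3–0.
Jones vs Hale: Jones wins 2–1.
Gupta vs Hale: Gupta wins 2–1.
Jones beats each rival — Diaz (2–1), Erikson (3–0), Gupta (3–0), Hale (2–1) — so Jones is the Condorcet winner.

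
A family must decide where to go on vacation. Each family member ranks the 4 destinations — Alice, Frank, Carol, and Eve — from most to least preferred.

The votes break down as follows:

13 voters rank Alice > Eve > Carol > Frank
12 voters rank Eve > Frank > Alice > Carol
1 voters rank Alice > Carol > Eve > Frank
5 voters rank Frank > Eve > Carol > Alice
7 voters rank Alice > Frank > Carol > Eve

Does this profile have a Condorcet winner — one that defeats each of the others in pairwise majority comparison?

Yes

Head-to-head results (38 voters total):
Alice vs Frank: Alice wins 21–17.
Alice vs Carol: Alice wins 33–5.
Alice vs Eve: Alice wins 21–17.
Frank vs Carol: Frank wins 24–14.
Frank vs Eve: Eve wins 26–12.
Carol vs Eve: Eve wins 30–8.
Alice beats each rival — Frank (21–17), Carol (33–5), Eve (21–17) — so Alice is the Condorcet winner.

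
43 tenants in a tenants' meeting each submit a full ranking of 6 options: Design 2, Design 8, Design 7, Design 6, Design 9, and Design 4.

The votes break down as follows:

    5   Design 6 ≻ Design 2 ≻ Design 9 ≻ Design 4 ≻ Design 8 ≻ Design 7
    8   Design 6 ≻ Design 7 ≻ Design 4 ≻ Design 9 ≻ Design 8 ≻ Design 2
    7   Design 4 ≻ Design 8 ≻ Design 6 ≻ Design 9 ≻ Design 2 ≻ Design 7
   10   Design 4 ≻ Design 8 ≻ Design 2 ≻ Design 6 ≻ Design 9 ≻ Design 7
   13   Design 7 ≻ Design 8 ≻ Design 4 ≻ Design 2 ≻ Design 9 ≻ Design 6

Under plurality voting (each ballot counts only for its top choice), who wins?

First-place vote totals:
  Design 2: 0
  Design 8: 0
  Design 7: 13
  Design 6: 13
  Design 9: 0
  Design 4: 17
Design 4 has the most first-place votes.

Design 4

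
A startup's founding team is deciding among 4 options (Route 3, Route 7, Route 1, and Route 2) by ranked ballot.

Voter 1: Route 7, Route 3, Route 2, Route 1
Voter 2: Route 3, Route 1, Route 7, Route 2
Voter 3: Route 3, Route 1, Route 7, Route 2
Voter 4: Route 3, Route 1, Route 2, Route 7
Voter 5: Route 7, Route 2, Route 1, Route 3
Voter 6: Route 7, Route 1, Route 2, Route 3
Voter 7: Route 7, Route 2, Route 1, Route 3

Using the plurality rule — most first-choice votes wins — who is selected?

First-place vote totals:
  Route 3: 3
  Route 7: 4
  Route 1: 0
  Route 2: 0
Route 7 has the most first-place votes.

Route 7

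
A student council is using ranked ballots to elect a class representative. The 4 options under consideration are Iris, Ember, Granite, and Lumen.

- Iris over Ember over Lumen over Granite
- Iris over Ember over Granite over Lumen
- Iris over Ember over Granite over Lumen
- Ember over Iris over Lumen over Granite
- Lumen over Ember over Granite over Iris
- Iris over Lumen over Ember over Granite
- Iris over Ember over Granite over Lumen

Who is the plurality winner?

Iris

First-place vote totals:
  Iris: 5
  Ember: 1
  Granite: 0
  Lumen: 1
Iris has the most first-place votes.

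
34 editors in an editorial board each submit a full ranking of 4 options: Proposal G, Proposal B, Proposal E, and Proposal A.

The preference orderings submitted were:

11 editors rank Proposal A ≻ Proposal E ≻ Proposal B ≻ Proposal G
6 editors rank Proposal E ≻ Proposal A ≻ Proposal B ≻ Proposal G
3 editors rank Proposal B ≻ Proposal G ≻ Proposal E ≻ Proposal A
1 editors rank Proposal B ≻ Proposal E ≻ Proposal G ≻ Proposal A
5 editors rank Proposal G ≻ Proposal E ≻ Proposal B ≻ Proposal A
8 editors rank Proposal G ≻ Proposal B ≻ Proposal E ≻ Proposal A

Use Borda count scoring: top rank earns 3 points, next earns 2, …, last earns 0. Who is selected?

Proposal E

Borda scores:
  Proposal G: 11·0 + 6·0 + 3·2 + 1 + 5·3 + 8·3 = 46
  Proposal B: 11·1 + 6·1 + 3·3 + 3 + 5·1 + 8·2 = 50
  Proposal E: 11·2 + 6·3 + 3·1 + 2 + 5·2 + 8·1 = 63
  Proposal A: 11·3 + 6·2 + 3·0 + 0 + 5·0 + 8·0 = 45
Proposal E has the highest total.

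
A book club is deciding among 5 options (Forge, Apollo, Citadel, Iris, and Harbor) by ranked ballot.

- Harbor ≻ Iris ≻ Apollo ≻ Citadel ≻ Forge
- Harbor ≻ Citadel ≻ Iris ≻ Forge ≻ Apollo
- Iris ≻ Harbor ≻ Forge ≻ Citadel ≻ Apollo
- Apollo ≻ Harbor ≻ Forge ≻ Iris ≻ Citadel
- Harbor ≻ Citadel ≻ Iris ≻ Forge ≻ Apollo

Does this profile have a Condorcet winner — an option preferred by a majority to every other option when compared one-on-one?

Head-to-head results (5 voters total):
Forge vs Apollo: Forge wins 3–2.
Forge vs Citadel: Citadel wins 3–2.
Forge vs Iris: Iris wins 4–1.
Forge vs Harbor: Harbor wins 5–0.
Apollo vs Citadel: Citadel wins 3–2.
Apollo vs Iris: Iris wins 4–1.
Apollo vs Harbor: Harbor wins 4–1.
Citadel vs Iris: Iris wins 3–2.
Citadel vs Harbor: Harbor wins 5–0.
Iris vs Harbor: Harbor wins 4–1.
Harbor beats each rival — Forge (5–0), Apollo (4–1), Citadel (5–0), Iris (4–1) — so Harbor is the Condorcet winner.

Yes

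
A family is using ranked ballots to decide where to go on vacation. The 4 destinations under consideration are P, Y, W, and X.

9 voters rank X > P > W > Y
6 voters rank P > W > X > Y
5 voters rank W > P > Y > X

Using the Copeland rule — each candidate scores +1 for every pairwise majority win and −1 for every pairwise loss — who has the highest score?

Pairwise results:
  P vs Y: P wins 20–0.
  P vs W: P wins 15–5.
  P vs X: P wins 11–9.
  Y vs W: W wins 20–0.
  Y vs X: X wins 15–5.
  W vs X: W wins 11–9.
Copeland scores (wins − losses):
  P: 3 − 0 = 3
  Y: 0 − 3 = -3
  W: 2 − 1 = 1
  X: 1 − 2 = -1
P has the best Copeland score.

P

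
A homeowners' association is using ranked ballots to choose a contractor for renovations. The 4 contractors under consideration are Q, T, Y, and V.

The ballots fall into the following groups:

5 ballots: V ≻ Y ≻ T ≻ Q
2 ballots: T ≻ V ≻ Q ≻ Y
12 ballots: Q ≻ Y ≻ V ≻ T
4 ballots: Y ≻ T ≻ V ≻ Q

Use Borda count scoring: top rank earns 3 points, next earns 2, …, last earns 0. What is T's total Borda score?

Borda scores:
  Q: 5·0 + 2·1 + 12·3 + 4·0 = 38
  T: 5·1 + 2·3 + 12·0 + 4·2 = 19
  Y: 5·2 + 2·0 + 12·2 + 4·3 = 46
  V: 5·3 + 2·2 + 12·1 + 4·1 = 35

19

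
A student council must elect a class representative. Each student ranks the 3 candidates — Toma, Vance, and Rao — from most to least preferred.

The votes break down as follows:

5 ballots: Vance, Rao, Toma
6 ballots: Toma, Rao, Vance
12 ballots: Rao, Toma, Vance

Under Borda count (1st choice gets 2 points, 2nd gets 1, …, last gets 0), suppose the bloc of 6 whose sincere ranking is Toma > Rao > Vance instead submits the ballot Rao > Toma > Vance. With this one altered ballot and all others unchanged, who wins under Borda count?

Borda totals with the altered ballot: Toma 18, Vance 10, Rao 41.
The winner is unchanged: still Rao.

Rao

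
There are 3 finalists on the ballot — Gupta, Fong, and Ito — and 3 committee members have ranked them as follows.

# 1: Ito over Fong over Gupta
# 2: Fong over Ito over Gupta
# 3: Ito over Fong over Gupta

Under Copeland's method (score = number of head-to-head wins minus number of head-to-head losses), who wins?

Pairwise results:
  Gupta vs Fong: Fong wins 3–0.
  Gupta vs Ito: Ito wins 3–0.
  Fong vs Ito: Ito wins 2–1.
Copeland scores (wins − losses):
  Gupta: 0 − 2 = -2
  Fong: 1 − 1 = 0
  Ito: 2 − 0 = 2
Ito has the best Copeland score.

Ito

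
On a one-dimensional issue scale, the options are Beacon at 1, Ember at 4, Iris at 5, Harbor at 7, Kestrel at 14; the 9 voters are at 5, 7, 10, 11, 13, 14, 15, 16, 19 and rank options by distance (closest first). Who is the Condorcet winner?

With single-peaked preferences on a line, the Condorcet winner is the candidate closest to the median voter.
The median voter (position 13) is closest to Kestrel at 14.
Check: Kestrel vs Ember — voters closer to Kestrel: 7 of 9.

Kestrel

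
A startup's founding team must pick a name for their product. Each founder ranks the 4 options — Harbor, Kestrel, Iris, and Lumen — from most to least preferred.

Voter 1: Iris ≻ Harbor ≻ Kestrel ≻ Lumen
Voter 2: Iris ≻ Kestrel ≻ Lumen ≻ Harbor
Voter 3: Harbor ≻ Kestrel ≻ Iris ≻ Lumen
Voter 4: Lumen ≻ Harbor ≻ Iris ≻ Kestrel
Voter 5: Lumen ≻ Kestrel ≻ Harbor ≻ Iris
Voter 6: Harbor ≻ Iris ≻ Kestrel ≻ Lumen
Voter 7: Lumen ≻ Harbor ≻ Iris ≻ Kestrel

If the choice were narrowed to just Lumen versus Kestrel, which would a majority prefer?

Kestrel

Ballots ranking Lumen above Kestrel: 3.
Ballots ranking Kestrel above Lumen: 4.
Kestrel wins the head-to-head, 4–3.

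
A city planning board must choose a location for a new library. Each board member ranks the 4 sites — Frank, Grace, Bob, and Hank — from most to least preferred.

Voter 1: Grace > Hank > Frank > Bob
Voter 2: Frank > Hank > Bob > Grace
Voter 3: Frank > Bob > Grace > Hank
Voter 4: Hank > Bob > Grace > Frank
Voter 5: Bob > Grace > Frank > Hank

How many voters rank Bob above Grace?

Ballots ranking Bob above Grace: 4.
Ballots ranking Grace above Bob: 1.
So 4 of 5 voters prefer Bob to Grace.

4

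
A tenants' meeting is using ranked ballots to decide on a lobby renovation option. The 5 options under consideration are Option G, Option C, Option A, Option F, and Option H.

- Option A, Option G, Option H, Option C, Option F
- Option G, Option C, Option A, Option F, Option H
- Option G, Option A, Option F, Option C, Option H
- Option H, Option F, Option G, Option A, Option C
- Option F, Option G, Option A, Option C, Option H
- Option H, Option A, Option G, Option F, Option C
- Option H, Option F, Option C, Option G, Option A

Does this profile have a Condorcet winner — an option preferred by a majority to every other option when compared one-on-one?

Yes

Head-to-head results (7 voters total):
Option G vs Option C: Option G wins 6–1.
Option G vs Option A: Option G wins 5–2.
Option G vs Option F: Option G wins 4–3.
Option G vs Option H: Option G wins 4–3.
Option C vs Option A: Option A wins 5–2.
Option C vs Option F: Option F wins 5–2.
Option C vs Option H: Option H wins 4–3.
Option A vs Option F: Option A wins 4–3.
Option A vs Option H: Option A wins 4–3.
Option F vs Option H: Option H wins 4–3.
Option G beats each rival — Option C (6–1), Option A (5–2), Option F (4–3), Option H (4–3) — so Option G is the Condorcet winner.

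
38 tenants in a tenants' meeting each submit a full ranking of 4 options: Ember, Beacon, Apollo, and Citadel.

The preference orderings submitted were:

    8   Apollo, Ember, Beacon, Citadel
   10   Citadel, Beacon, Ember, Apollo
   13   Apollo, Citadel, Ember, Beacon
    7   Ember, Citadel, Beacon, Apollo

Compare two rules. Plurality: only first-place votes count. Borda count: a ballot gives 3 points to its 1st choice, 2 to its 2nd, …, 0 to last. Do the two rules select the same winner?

Plurality first-place counts: Ember 7, Beacon 0, Apollo 21, Citadel 10 → Apollo.
Borda totals: Ember 60, Beacon 35, Apollo 63, Citadel 70 → Citadel.
The two rules disagree: plurality picks Apollo, Borda picks Citadel.

No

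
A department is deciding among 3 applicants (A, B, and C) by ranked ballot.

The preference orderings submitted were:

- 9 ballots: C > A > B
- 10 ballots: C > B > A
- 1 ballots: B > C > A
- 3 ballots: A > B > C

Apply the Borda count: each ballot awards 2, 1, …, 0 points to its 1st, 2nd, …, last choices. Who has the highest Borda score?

C

Borda scores:
  A: 9·1 + 10·0 + 0 + 3·2 = 15
  B: 9·0 + 10·1 + 2 + 3·1 = 15
  C: 9·2 + 10·2 + 1 + 3·0 = 39
C has the highest total.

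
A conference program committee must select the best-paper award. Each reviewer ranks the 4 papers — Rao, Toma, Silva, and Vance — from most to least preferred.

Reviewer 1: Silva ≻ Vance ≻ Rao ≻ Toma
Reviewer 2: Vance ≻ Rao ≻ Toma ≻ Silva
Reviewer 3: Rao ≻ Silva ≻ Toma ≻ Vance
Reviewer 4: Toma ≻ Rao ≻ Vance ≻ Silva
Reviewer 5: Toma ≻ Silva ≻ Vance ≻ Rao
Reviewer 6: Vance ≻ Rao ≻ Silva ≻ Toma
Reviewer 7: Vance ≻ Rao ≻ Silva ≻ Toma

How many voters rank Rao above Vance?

Ballots ranking Rao above Vance: 2.
Ballots ranking Vance above Rao: 5.
So 2 of 7 voters prefer Rao to Vance.

2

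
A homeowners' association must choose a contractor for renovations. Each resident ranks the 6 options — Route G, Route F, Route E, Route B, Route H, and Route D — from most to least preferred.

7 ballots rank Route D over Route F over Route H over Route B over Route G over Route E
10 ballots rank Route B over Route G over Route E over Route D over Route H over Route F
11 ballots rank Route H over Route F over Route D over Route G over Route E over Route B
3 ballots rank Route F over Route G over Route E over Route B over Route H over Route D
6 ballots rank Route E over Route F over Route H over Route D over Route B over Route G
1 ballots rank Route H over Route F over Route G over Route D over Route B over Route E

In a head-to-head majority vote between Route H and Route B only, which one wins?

Ballots ranking Route H above Route B: 7+11+6+1 = 25.
Ballots ranking Route B above Route H: 10+3 = 13.
Route H wins the head-to-head, 25–13.

Route H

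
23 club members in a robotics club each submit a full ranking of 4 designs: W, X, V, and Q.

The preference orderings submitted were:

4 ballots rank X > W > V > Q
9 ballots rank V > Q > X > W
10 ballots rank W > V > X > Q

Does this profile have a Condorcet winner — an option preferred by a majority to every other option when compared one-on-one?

Head-to-head results (23 voters total):
W vs X: X wins 13–10.
W vs V: W wins 14–9.
W vs Q: W wins 14–9.
X vs V: V wins 19–4.
X vs Q: X wins 14–9.
V vs Q: V wins 23–0.
No candidate beats all others: W beats V beats X beats W, a majority cycle.

No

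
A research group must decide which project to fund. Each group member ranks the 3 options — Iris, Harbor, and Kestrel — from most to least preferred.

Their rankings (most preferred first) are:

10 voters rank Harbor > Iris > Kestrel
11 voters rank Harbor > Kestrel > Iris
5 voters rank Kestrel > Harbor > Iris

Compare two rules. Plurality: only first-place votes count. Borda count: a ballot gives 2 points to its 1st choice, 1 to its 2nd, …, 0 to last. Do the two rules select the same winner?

Plurality first-place counts: Iris 0, Harbor 21, Kestrel 5 → Harbor.
Borda totals: Iris 10, Harbor 47, Kestrel 21 → Harbor.
The two rules agree on Harbor.

Yes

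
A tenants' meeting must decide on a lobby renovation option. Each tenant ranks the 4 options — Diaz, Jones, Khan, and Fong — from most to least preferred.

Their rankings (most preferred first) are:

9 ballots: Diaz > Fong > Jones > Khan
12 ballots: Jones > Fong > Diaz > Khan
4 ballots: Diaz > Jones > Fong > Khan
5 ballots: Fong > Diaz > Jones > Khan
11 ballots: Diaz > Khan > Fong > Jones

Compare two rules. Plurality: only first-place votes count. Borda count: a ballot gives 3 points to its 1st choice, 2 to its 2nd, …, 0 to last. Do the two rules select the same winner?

Plurality first-place counts: Diaz 24, Jones 12, Khan 0, Fong 5 → Diaz.
Borda totals: Diaz 94, Jones 58, Khan 22, Fong 72 → Diaz.
The two rules agree on Diaz.

Yes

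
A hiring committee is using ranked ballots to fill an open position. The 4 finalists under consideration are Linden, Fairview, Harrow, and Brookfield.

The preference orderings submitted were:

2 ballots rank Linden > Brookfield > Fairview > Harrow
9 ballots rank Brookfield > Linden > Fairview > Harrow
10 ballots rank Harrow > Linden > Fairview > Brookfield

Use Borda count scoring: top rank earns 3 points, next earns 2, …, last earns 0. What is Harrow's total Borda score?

30

Borda scores:
  Linden: 2·3 + 9·2 + 10·2 = 44
  Fairview: 2·1 + 9·1 + 10·1 = 21
  Harrow: 2·0 + 9·0 + 10·3 = 30
  Brookfield: 2·2 + 9·3 + 10·0 = 31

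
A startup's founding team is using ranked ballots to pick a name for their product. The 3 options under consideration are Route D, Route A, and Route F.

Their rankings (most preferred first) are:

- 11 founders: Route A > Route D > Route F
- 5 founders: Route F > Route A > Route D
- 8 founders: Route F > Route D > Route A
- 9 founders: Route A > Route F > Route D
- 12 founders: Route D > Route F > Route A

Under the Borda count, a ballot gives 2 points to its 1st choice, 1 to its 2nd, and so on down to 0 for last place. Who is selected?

Borda scores:
  Route D: 11·1 + 5·0 + 8·1 + 9·0 + 12·2 = 43
  Route A: 11·2 + 5·1 + 8·0 + 9·2 + 12·0 = 45
  Route F: 11·0 + 5·2 + 8·2 + 9·1 + 12·1 = 47
Route F has the highest total.

Route F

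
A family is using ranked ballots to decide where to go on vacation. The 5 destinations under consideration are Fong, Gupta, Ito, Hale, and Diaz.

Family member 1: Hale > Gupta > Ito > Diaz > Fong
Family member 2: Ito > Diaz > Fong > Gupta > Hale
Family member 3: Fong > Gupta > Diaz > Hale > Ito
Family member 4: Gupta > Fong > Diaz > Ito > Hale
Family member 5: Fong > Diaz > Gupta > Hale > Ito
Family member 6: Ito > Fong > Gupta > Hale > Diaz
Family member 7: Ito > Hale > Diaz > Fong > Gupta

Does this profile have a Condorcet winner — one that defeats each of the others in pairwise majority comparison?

Head-to-head results (7 voters total):
Fong vs Gupta: Fong wins 5–2.
Fong vs Ito: Ito wins 4–3.
Fong vs Hale: Fong wins 5–2.
Fong vs Diaz: Fong wins 4–3.
Gupta vs Ito: Gupta wins 4–3.
Gupta vs Hale: Gupta wins 5–2.
Gupta vs Diaz: Gupta wins 4–3.
Ito vs Hale: Ito wins 4–3.
Ito vs Diaz: Ito wins 4–3.
Hale vs Diaz: Diaz wins 4–3.
No candidate beats all others: Fong beats Gupta beats Ito beats Fong, a majority cycle.

No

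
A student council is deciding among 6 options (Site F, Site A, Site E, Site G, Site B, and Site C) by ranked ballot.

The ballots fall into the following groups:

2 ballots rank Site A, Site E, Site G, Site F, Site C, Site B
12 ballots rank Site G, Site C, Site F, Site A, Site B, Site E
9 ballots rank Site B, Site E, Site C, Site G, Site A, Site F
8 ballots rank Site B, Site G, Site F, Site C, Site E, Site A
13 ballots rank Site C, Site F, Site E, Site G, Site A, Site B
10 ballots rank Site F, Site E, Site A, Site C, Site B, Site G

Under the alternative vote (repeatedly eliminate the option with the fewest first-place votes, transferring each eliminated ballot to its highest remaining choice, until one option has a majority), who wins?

Round 1: Site B 17, Site C 13, Site G 12, Site F 10, Site A 2, Site E 0. Site E has the fewest and is eliminated.
Round 2: Site B 17, Site C 13, Site G 12, Site F 10, Site A 2. Site A has the fewest and is eliminated.
Round 3: Site B 17, Site G 14, Site C 13, Site F 10. Site F has the fewest and is eliminated.
Round 4: Site C 23, Site B 17, Site G 14. Site G has the fewest and is eliminated.
Round 5: Site C 37, Site B 17. Site C has a majority.

Site C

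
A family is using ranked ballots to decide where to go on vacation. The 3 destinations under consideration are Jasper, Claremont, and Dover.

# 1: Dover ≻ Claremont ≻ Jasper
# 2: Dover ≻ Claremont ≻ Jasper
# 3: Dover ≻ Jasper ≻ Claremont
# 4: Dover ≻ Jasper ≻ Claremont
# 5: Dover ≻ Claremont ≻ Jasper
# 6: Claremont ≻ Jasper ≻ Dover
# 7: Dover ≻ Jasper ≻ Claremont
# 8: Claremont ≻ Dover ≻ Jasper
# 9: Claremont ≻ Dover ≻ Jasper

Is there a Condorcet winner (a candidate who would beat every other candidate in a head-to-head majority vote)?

Yes

Head-to-head results (9 voters total):
Jasper vs Claremont: Claremont wins 6–3.
Jasper vs Dover: Dover wins 8–1.
Claremont vs Dover: Dover wins 6–3.
Dover beats each rival — Jasper (8–1), Claremont (6–3) — so Dover is the Condorcet winner.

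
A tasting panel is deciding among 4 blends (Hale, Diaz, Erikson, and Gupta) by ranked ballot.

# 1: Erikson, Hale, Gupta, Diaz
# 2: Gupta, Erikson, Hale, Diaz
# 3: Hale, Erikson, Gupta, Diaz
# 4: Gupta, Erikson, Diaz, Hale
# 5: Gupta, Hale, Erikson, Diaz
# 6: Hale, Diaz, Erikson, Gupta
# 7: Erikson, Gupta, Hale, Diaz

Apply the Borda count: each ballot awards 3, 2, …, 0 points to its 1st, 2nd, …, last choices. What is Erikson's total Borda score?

14

Borda scores:
  Hale: 2 + 1 + 3 + 0 + 2 + 3 + 1 = 12
  Diaz: 0 + 0 + 0 + 1 + 0 + 2 + 0 = 3
  Erikson: 3 + 2 + 2 + 2 + 1 + 1 + 3 = 14
  Gupta: 1 + 3 + 1 + 3 + 3 + 0 + 2 = 13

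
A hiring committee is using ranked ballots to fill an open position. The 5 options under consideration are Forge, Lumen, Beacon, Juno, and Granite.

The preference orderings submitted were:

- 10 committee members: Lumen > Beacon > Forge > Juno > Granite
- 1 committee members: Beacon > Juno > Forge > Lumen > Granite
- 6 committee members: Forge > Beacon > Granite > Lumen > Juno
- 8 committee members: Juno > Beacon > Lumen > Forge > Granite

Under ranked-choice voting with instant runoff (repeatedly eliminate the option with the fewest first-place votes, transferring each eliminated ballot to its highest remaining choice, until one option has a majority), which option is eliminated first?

Granite

Round 1: Lumen 10, Juno 8, Forge 6, Beacon 1, Granite 0. Granite has the fewest and is eliminated.
Round 2: Lumen 10, Juno 8, Forge 6, Beacon 1. Beacon has the fewest and is eliminated.
Round 3: Lumen 10, Juno 9, Forge 6. Forge has the fewest and is eliminated.
Round 4: Lumen 16, Juno 9. Lumen has a majority.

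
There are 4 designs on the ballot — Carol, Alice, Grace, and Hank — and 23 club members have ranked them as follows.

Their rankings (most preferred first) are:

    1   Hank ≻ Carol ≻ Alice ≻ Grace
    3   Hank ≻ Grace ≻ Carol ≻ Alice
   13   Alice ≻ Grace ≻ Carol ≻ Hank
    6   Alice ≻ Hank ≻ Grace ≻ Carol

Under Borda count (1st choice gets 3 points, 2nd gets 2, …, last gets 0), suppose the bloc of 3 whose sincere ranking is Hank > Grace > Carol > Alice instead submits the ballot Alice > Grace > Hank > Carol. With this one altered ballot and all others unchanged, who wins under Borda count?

Alice

Borda totals with the altered ballot: Carol 15, Alice 67, Grace 38, Hank 18.
The winner is unchanged: still Alice.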